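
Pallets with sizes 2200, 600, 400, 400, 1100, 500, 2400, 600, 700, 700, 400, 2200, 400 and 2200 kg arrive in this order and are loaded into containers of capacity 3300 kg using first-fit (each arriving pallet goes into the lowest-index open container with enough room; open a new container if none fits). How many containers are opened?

  2200 → container 1 (new)  [load 2200/3300]
  600 → container 1  [load 2800/3300]
  400 → container 1  [load 3200/3300]
  400 → container 2 (new)  [load 400/3300]
  1100 → container 2  [load 1500/3300]
  500 → container 2  [load 2000/3300]
  2400 → container 3 (new)  [load 2400/3300]
  600 → container 2  [load 2600/3300]
  700 → container 2  [load 3300/3300]
  700 → container 3  [load 3100/3300]
  400 → container 4 (new)  [load 400/3300]
  2200 → container 4  [load 2600/3300]
  400 → container 4  [load 3000/3300]
  2200 → container 5 (new)  [load 2200/3300]
5 containers opened.

5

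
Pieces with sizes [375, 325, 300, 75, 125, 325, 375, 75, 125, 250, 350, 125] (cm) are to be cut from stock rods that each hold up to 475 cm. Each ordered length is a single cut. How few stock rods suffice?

Total = 375 + 375 + 350 + 325 + 325 + 300 + 250 + 125 + 125 + 125 + 75 + 75 = 2825 cm.
Lower bound: ⌈2825/475⌉ = 6 stock rods.
Also, 7 pieces each exceed 475/2 cm, and no two of those can share a stock rod, so at least 7 stock rods are needed.
A packing using 7 stock rods:
  stock rod 1: 375 + 75 = 450
  stock rod 2: 375 + 75 = 450
  stock rod 3: 350 + 125 = 475
  stock rod 4: 325 + 125 = 450
  stock rod 5: 325 + 125 = 450
  stock rod 6: 300 = 300
  stock rod 7: 250 = 250
This matches the lower bound, so 7 is optimal.

7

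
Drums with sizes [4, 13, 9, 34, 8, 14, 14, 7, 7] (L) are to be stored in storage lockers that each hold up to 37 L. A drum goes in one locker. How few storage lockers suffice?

4

Total = 34 + 14 + 14 + 13 + 9 + 8 + 7 + 7 + 4 = 110 L.
Lower bound: ⌈110/37⌉ = 3 storage lockers.
A packing using 4 storage lockers:
  locker 1: 34 = 34
  locker 2: 14 + 14 + 9 = 37
  locker 3: 13 + 8 + 7 + 7 = 35
  locker 4: 4 = 4
No arrangement into 3 storage lockers stays within capacity, so 4 is optimal.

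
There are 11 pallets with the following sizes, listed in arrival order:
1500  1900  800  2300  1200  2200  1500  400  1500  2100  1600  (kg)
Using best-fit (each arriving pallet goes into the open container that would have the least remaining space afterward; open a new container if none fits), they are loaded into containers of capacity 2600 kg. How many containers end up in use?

9

  1500 → container 1 (new)  [load 1500/2600]
  1900 → container 2 (new)  [load 1900/2600]
  800 → container 1  [load 2300/2600]
  2300 → container 3 (new)  [load 2300/2600]
  1200 → container 4 (new)  [load 1200/2600]
  2200 → container 5 (new)  [load 2200/2600]
  1500 → container 6 (new)  [load 1500/2600]
  400 → container 5  [load 2600/2600]
  1500 → container 7 (new)  [load 1500/2600]
  2100 → container 8 (new)  [load 2100/2600]
  1600 → container 9 (new)  [load 1600/2600]
9 containers opened.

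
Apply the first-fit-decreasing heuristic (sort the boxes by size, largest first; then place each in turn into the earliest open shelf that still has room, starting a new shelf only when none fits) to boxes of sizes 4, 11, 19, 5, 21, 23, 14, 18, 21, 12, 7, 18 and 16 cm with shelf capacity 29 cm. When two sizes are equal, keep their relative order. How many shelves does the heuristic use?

Sorted descending: 23, 21, 21, 19, 18, 18, 16, 14, 12, 11, 7, 5, 4.
  23 → shelf 1 (new)  [load 23/29]
  21 → shelf 2 (new)  [load 21/29]
  21 → shelf 3 (new)  [load 21/29]
  19 → shelf 4 (new)  [load 19/29]
  18 → shelf 5 (new)  [load 18/29]
  18 → shelf 6 (new)  [load 18/29]
  16 → shelf 7 (new)  [load 16/29]
  14 → shelf 8 (new)  [load 14/29]
  12 → shelf 7  [load 28/29]
  11 → shelf 5  [load 29/29]
  7 → shelf 2  [load 28/29]
  5 → shelf 1  [load 28/29]
  4 → shelf 3  [load 25/29]
8 shelves opened.

8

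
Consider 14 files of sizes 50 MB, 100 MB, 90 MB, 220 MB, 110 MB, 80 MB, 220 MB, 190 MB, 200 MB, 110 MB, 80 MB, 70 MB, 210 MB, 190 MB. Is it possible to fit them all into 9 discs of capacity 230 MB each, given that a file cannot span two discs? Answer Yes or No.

No

Total = 1920 MB; ⌈1920/230⌉ = 9.
The bound of 9 does not rule out 9, but exhaustive search shows no assignment into 9 discs of capacity 230 MB exists — the minimum is 10.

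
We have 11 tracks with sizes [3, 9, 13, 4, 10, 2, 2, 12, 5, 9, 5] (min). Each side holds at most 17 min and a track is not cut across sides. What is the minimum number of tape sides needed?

Total = 13 + 12 + 10 + 9 + 9 + 5 + 5 + 4 + 3 + 2 + 2 = 74 min.
Lower bound: ⌈74/17⌉ = 5 tape sides.
A packing using 5 tape sides:
  side 1: 13 + 4 = 17
  side 2: 12 + 5 = 17
  side 3: 10 + 5 + 2 = 17
  side 4: 9 + 3 + 2 = 14
  side 5: 9 = 9
This matches the lower bound, so 5 is optimal.

5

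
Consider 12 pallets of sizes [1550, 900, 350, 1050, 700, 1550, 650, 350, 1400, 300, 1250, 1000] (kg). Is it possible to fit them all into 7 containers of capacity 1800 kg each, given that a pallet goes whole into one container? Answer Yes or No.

A valid assignment using 7 containers:
  container 1: 1550 = 1550
  container 2: 1550 = 1550
  container 3: 1400 + 350 = 1750
  container 4: 1250 + 350 = 1600
  container 5: 1050 + 700 = 1750
  container 6: 1000 + 650 = 1650
  container 7: 900 + 300 = 1200
Every load is within 1800 kg, so 7 containers suffice.

Yes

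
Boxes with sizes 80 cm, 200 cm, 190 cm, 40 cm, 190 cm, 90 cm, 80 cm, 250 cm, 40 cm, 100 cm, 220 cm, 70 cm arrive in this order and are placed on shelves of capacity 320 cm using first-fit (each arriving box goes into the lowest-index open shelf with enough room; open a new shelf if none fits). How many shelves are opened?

  80 → shelf 1 (new)  [load 80/320]
  200 → shelf 1  [load 280/320]
  190 → shelf 2 (new)  [load 190/320]
  40 → shelf 1  [load 320/320]
  190 → shelf 3 (new)  [load 190/320]
  90 → shelf 2  [load 280/320]
  80 → shelf 3  [load 270/320]
  250 → shelf 4 (new)  [load 250/320]
  40 → shelf 2  [load 320/320]
  100 → shelf 5 (new)  [load 100/320]
  220 → shelf 5  [load 320/320]
  70 → shelf 4  [load 320/320]
5 shelves opened.

5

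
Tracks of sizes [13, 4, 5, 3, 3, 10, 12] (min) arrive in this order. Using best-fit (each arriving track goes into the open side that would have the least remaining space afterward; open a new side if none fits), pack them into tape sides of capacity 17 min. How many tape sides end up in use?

  13 → side 1 (new)  [load 13/17]
  4 → side 1  [load 17/17]
  5 → side 2 (new)  [load 5/17]
  3 → side 2  [load 8/17]
  3 → side 2  [load 11/17]
  10 → side 3 (new)  [load 10/17]
  12 → side 4 (new)  [load 12/17]
4 tape sides opened.

4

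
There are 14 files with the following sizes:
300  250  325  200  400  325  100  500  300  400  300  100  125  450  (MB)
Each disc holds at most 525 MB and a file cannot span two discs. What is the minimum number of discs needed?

10

Total = 500 + 450 + 400 + 400 + 325 + 325 + 300 + 300 + 300 + 250 + 200 + 125 + 100 + 100 = 4075 MB.
Lower bound: ⌈4075/525⌉ = 8 discs.
Also, 9 files each exceed 525/2 MB, and no two of those can share a disc, so at least 9 discs are needed.
A packing using 10 discs:
  disc 1: 500 = 500
  disc 2: 450 = 450
  disc 3: 400 + 125 = 525
  disc 4: 400 + 100 = 500
  disc 5: 325 + 200 = 525
  disc 6: 325 + 100 = 425
  disc 7: 300 = 300
  disc 8: 300 = 300
  disc 9: 300 = 300
  disc 10: 250 = 250
No arrangement into 9 discs stays within capacity, so 10 is optimal.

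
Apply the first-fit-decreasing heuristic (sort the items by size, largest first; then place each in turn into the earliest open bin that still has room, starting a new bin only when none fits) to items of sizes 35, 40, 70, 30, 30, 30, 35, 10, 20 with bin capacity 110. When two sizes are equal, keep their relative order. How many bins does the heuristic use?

Sorted descending: 70, 40, 35, 35, 30, 30, 30, 20, 10.
  70 → bin 1 (new)  [load 70/110]
  40 → bin 1  [load 110/110]
  35 → bin 2 (new)  [load 35/110]
  35 → bin 2  [load 70/110]
  30 → bin 2  [load 100/110]
  30 → bin 3 (new)  [load 30/110]
  30 → bin 3  [load 60/110]
  20 → bin 3  [load 80/110]
  10 → bin 2  [load 110/110]
3 bins opened.

3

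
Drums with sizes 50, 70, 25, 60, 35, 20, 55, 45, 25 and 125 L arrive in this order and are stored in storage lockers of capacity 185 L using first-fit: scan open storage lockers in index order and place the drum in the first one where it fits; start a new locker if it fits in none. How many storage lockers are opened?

3

  50 → locker 1 (new)  [load 50/185]
  70 → locker 1  [load 120/185]
  25 → locker 1  [load 145/185]
  60 → locker 2 (new)  [load 60/185]
  35 → locker 1  [load 180/185]
  20 → locker 2  [load 80/185]
  55 → locker 2  [load 135/185]
  45 → locker 2  [load 180/185]
  25 → locker 3 (new)  [load 25/185]
  125 → locker 3  [load 150/185]
3 storage lockers opened.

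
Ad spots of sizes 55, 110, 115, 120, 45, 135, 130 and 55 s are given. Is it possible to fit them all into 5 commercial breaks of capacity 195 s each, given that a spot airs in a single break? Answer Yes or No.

Yes

A valid assignment using 5 commercial breaks:
  break 1: 135 + 55 = 190
  break 2: 130 + 55 = 185
  break 3: 120 + 45 = 165
  break 4: 115 = 115
  break 5: 110 = 110
Every load is within 195 s, so 5 commercial breaks suffice.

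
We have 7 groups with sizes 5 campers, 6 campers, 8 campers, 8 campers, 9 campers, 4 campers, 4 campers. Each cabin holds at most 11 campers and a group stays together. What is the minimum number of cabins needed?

5

Total = 9 + 8 + 8 + 6 + 5 + 4 + 4 = 44 campers.
Lower bound: ⌈44/11⌉ = 4 cabins.
A packing using 5 cabins:
  cabin 1: 9 = 9
  cabin 2: 8 = 8
  cabin 3: 8 = 8
  cabin 4: 6 + 5 = 11
  cabin 5: 4 + 4 = 8
No arrangement into 4 cabins stays within capacity, so 5 is optimal.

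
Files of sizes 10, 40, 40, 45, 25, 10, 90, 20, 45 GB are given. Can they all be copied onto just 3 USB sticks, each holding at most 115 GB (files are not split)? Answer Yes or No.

A valid assignment using 3 USB sticks:
  USB stick 1: 90 + 25 = 115
  USB stick 2: 45 + 45 + 20 = 110
  USB stick 3: 40 + 40 + 10 + 10 = 100
Every load is within 115 GB, so 3 USB sticks suffice.

Yes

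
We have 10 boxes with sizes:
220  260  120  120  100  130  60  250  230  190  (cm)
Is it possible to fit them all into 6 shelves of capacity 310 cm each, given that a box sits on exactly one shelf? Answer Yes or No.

No

Total = 1680 cm; ⌈1680/310⌉ = 6.
The bound of 6 does not rule out 6, but exhaustive search shows no assignment into 6 shelves of capacity 310 cm exists — the minimum is 7.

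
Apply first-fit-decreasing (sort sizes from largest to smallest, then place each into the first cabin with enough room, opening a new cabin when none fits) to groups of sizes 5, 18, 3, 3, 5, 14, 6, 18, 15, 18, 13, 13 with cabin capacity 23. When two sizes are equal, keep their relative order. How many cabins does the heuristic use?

7

Sorted descending: 18, 18, 18, 15, 14, 13, 13, 6, 5, 5, 3, 3.
  18 → cabin 1 (new)  [load 18/23]
  18 → cabin 2 (new)  [load 18/23]
  18 → cabin 3 (new)  [load 18/23]
  15 → cabin 4 (new)  [load 15/23]
  14 → cabin 5 (new)  [load 14/23]
  13 → cabin 6 (new)  [load 13/23]
  13 → cabin 7 (new)  [load 13/23]
  6 → cabin 4  [load 21/23]
  5 → cabin 1  [load 23/23]
  5 → cabin 2  [load 23/23]
  3 → cabin 3  [load 21/23]
  3 → cabin 5  [load 17/23]
7 cabins opened.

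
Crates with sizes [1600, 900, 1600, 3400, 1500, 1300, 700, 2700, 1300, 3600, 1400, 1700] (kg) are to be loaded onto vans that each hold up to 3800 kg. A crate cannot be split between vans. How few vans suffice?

7

Total = 3600 + 3400 + 2700 + 1700 + 1600 + 1600 + 1500 + 1400 + 1300 + 1300 + 900 + 700 = 21700 kg.
Lower bound: ⌈21700/3800⌉ = 6 vans.
A packing using 7 vans:
  van 1: 3600 = 3600
  van 2: 3400 = 3400
  van 3: 2700 + 900 = 3600
  van 4: 1700 + 1600 = 3300
  van 5: 1600 + 1500 + 700 = 3800
  van 6: 1400 + 1300 = 2700
  van 7: 1300 = 1300
No arrangement into 6 vans stays within capacity, so 7 is optimal.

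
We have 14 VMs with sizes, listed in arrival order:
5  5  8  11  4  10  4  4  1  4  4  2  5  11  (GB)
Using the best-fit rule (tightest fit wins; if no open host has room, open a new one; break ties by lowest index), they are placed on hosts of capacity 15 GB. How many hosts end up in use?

  5 → host 1 (new)  [load 5/15]
  5 → host 1  [load 10/15]
  8 → host 2 (new)  [load 8/15]
  11 → host 3 (new)  [load 11/15]
  4 → host 3  [load 15/15]
  10 → host 4 (new)  [load 10/15]
  4 → host 1  [load 14/15]
  4 → host 4  [load 14/15]
  1 → host 1  [load 15/15]
  4 → host 2  [load 12/15]
  4 → host 5 (new)  [load 4/15]
  2 → host 2  [load 14/15]
  5 → host 5  [load 9/15]
  11 → host 6 (new)  [load 11/15]
6 hosts opened.

6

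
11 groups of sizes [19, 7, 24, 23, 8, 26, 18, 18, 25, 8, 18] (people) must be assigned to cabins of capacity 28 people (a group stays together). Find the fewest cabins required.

Total = 26 + 25 + 24 + 23 + 19 + 18 + 18 + 18 + 8 + 8 + 7 = 194 people.
Lower bound: ⌈194/28⌉ = 7 cabins.
Also, 8 groups each exceed 14 people, and no two of those can share a cabin, so at least 8 cabins are needed.
A packing using 8 cabins:
  cabin 1: 26 = 26
  cabin 2: 25 = 25
  cabin 3: 24 = 24
  cabin 4: 23 = 23
  cabin 5: 19 + 8 = 27
  cabin 6: 18 + 8 = 26
  cabin 7: 18 + 7 = 25
  cabin 8: 18 = 18
This matches the lower bound, so 8 is optimal.

8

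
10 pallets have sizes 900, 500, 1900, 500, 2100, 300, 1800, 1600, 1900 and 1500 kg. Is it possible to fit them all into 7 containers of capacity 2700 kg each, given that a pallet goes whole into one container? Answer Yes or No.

A valid assignment using 6 containers:
  container 1: 2100 + 500 = 2600
  container 2: 1900 + 500 + 300 = 2700
  container 3: 1900 = 1900
  container 4: 1800 + 900 = 2700
  container 5: 1600 = 1600
  container 6: 1500 = 1500
That uses only 6 ≤ 7, so 7 containers are enough.

Yes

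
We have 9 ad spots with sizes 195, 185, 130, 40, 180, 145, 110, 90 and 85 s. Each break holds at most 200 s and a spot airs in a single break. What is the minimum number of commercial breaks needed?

Total = 195 + 185 + 180 + 145 + 130 + 110 + 90 + 85 + 40 = 1160 s.
Lower bound: ⌈1160/200⌉ = 6 commercial breaks.
A packing using 7 commercial breaks:
  break 1: 195 = 195
  break 2: 185 = 185
  break 3: 180 = 180
  break 4: 145 + 40 = 185
  break 5: 130 = 130
  break 6: 110 + 90 = 200
  break 7: 85 = 85
No arrangement into 6 commercial breaks stays within capacity, so 7 is optimal.

7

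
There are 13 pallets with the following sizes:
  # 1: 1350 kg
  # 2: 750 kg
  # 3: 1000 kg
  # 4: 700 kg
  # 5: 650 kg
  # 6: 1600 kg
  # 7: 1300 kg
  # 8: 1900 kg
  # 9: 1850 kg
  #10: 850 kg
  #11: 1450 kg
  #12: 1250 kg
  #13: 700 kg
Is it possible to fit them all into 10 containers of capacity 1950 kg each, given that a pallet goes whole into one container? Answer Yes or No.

A valid assignment using 9 containers:
  container 1: 1900 = 1900
  container 2: 1850 = 1850
  container 3: 1600 = 1600
  container 4: 1450 = 1450
  container 5: 1350 = 1350
  container 6: 1300 + 650 = 1950
  container 7: 1250 + 700 = 1950
  container 8: 1000 + 850 = 1850
  container 9: 750 + 700 = 1450
That uses only 9 ≤ 10, so 10 containers are enough.

Yes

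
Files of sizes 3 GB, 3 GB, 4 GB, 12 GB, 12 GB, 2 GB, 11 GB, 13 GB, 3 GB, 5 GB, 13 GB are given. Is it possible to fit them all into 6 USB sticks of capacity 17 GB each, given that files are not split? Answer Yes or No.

A valid assignment using 5 USB sticks:
  USB stick 1: 13 + 4 = 17
  USB stick 2: 13 + 3 = 16
  USB stick 3: 12 + 5 = 17
  USB stick 4: 12 + 3 + 2 = 17
  USB stick 5: 11 + 3 = 14
That uses only 5 ≤ 6, so 6 USB sticks are enough.

Yes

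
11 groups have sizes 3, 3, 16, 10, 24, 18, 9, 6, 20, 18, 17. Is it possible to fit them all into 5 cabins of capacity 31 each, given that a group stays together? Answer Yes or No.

No

Total = 144; ⌈144/31⌉ = 5.
6 groups each exceed half the capacity and cannot share a cabin, forcing at least 6 cabins.
At least 6 cabins are required, but only 5 are allowed.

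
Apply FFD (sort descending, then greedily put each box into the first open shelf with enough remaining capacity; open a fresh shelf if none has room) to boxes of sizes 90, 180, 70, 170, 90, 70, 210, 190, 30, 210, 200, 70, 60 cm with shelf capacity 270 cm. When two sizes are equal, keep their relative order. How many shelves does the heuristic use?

7

Sorted descending: 210, 210, 200, 190, 180, 170, 90, 90, 70, 70, 70, 60, 30.
  210 → shelf 1 (new)  [load 210/270]
  210 → shelf 2 (new)  [load 210/270]
  200 → shelf 3 (new)  [load 200/270]
  190 → shelf 4 (new)  [load 190/270]
  180 → shelf 5 (new)  [load 180/270]
  170 → shelf 6 (new)  [load 170/270]
  90 → shelf 5  [load 270/270]
  90 → shelf 6  [load 260/270]
  70 → shelf 3  [load 270/270]
  70 → shelf 4  [load 260/270]
  70 → shelf 7 (new)  [load 70/270]
  60 → shelf 1  [load 270/270]
  30 → shelf 2  [load 240/270]
7 shelves opened.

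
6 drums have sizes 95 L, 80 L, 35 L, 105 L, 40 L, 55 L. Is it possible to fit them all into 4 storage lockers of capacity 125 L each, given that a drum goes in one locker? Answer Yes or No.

Yes

A valid assignment using 4 storage lockers:
  locker 1: 105 = 105
  locker 2: 95 = 95
  locker 3: 80 + 40 = 120
  locker 4: 55 + 35 = 90
Every load is within 125 L, so 4 storage lockers suffice.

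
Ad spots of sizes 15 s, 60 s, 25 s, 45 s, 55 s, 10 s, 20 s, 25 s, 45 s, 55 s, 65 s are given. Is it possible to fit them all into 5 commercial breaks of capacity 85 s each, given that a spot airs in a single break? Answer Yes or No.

Total = 420 s; ⌈420/85⌉ = 5.
6 ad spots each exceed half the capacity and cannot share a break, forcing at least 6 commercial breaks.
At least 6 commercial breaks are required, but only 5 are allowed.

No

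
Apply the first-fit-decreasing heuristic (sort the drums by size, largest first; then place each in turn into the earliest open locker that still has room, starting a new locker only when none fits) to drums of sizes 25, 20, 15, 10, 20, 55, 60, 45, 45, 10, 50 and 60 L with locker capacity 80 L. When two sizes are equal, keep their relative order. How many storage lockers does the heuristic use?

6

Sorted descending: 60, 60, 55, 50, 45, 45, 25, 20, 20, 15, 10, 10.
  60 → locker 1 (new)  [load 60/80]
  60 → locker 2 (new)  [load 60/80]
  55 → locker 3 (new)  [load 55/80]
  50 → locker 4 (new)  [load 50/80]
  45 → locker 5 (new)  [load 45/80]
  45 → locker 6 (new)  [load 45/80]
  25 → locker 3  [load 80/80]
  20 → locker 1  [load 80/80]
  20 → locker 2  [load 80/80]
  15 → locker 4  [load 65/80]
  10 → locker 4  [load 75/80]
  10 → locker 5  [load 55/80]
6 storage lockers opened.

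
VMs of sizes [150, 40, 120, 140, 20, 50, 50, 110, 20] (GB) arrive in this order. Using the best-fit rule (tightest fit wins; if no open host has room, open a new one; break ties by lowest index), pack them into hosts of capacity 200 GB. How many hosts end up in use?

4

  150 → host 1 (new)  [load 150/200]
  40 → host 1  [load 190/200]
  120 → host 2 (new)  [load 120/200]
  140 → host 3 (new)  [load 140/200]
  20 → host 3  [load 160/200]
  50 → host 2  [load 170/200]
  50 → host 4 (new)  [load 50/200]
  110 → host 4  [load 160/200]
  20 → host 2  [load 190/200]
4 hosts opened.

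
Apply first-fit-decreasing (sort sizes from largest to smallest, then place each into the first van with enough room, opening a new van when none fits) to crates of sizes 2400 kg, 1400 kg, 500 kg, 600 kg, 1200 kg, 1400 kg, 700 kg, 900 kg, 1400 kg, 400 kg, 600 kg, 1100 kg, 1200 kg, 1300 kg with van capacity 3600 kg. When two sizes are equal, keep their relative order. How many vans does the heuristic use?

5

Sorted descending: 2400, 1400, 1400, 1400, 1300, 1200, 1200, 1100, 900, 700, 600, 600, 500, 400.
  2400 → van 1 (new)  [load 2400/3600]
  1400 → van 2 (new)  [load 1400/3600]
  1400 → van 2  [load 2800/3600]
  1400 → van 3 (new)  [load 1400/3600]
  1300 → van 3  [load 2700/3600]
  1200 → van 1  [load 3600/3600]
  1200 → van 4 (new)  [load 1200/3600]
  1100 → van 4  [load 2300/3600]
  900 → van 3  [load 3600/3600]
  700 → van 2  [load 3500/3600]
  600 → van 4  [load 2900/3600]
  600 → van 4  [load 3500/3600]
  500 → van 5 (new)  [load 500/3600]
  400 → van 5  [load 900/3600]
5 vans opened.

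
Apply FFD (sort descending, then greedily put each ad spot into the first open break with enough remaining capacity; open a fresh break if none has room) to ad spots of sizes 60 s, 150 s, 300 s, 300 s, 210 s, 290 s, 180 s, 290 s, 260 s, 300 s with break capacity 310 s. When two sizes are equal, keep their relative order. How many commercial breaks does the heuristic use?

Sorted descending: 300, 300, 300, 290, 290, 260, 210, 180, 150, 60.
  300 → break 1 (new)  [load 300/310]
  300 → break 2 (new)  [load 300/310]
  300 → break 3 (new)  [load 300/310]
  290 → break 4 (new)  [load 290/310]
  290 → break 5 (new)  [load 290/310]
  260 → break 6 (new)  [load 260/310]
  210 → break 7 (new)  [load 210/310]
  180 → break 8 (new)  [load 180/310]
  150 → break 9 (new)  [load 150/310]
  60 → break 7  [load 270/310]
9 commercial breaks opened.

9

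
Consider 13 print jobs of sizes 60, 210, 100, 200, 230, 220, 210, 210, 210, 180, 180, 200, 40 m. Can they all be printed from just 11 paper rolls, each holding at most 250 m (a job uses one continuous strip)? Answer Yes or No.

A valid assignment using 11 paper rolls:
  roll 1: 230 = 230
  roll 2: 220 = 220
  roll 3: 210 + 40 = 250
  roll 4: 210 = 210
  roll 5: 210 = 210
  roll 6: 210 = 210
  roll 7: 200 = 200
  roll 8: 200 = 200
  roll 9: 180 + 60 = 240
  roll 10: 180 = 180
  roll 11: 100 = 100
Every load is within 250 m, so 11 paper rolls suffice.

Yes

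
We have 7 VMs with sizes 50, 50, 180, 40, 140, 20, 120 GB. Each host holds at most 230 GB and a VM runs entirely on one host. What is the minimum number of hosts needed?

3

Total = 180 + 140 + 120 + 50 + 50 + 40 + 20 = 600 GB.
Lower bound: ⌈600/230⌉ = 3 hosts.
A packing using 3 hosts:
  host 1: 180 + 50 = 230
  host 2: 140 + 50 + 40 = 230
  host 3: 120 + 20 = 140
This matches the lower bound, so 3 is optimal.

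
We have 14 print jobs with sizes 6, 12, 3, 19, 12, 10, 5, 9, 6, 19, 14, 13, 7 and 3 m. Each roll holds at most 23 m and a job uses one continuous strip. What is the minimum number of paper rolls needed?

Total = 19 + 19 + 14 + 13 + 12 + 12 + 10 + 9 + 7 + 6 + 6 + 5 + 3 + 3 = 138 m.
Lower bound: ⌈138/23⌉ = 6 paper rolls.
A packing using 7 paper rolls:
  roll 1: 19 + 3 = 22
  roll 2: 19 + 3 = 22
  roll 3: 14 + 9 = 23
  roll 4: 13 + 10 = 23
  roll 5: 12 + 7 = 19
  roll 6: 12 + 6 + 5 = 23
  roll 7: 6 = 6
No arrangement into 6 paper rolls stays within capacity, so 7 is optimal.

7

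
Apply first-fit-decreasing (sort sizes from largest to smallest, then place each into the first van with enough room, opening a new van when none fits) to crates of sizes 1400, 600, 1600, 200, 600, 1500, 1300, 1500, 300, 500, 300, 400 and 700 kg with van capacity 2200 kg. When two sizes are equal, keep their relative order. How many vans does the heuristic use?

5

Sorted descending: 1600, 1500, 1500, 1400, 1300, 700, 600, 600, 500, 400, 300, 300, 200.
  1600 → van 1 (new)  [load 1600/2200]
  1500 → van 2 (new)  [load 1500/2200]
  1500 → van 3 (new)  [load 1500/2200]
  1400 → van 4 (new)  [load 1400/2200]
  1300 → van 5 (new)  [load 1300/2200]
  700 → van 2  [load 2200/2200]
  600 → van 1  [load 2200/2200]
  600 → van 3  [load 2100/2200]
  500 → van 4  [load 1900/2200]
  400 → van 5  [load 1700/2200]
  300 → van 4  [load 2200/2200]
  300 → van 5  [load 2000/2200]
  200 → van 5  [load 2200/2200]
5 vans opened.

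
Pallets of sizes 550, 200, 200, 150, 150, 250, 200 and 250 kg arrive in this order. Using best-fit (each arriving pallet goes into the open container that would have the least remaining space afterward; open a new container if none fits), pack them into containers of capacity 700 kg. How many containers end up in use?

  550 → container 1 (new)  [load 550/700]
  200 → container 2 (new)  [load 200/700]
  200 → container 2  [load 400/700]
  150 → container 1  [load 700/700]
  150 → container 2  [load 550/700]
  250 → container 3 (new)  [load 250/700]
  200 → container 3  [load 450/700]
  250 → container 3  [load 700/700]
3 containers opened.

3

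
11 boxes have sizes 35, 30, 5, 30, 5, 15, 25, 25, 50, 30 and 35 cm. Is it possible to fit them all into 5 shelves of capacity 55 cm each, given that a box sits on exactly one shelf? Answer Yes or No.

No

Total = 285 cm; ⌈285/55⌉ = 6.
At least 6 shelves are required, but only 5 are allowed.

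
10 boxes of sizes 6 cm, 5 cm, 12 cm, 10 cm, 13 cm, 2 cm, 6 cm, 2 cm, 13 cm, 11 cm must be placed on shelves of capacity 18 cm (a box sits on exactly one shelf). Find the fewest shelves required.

Total = 13 + 13 + 12 + 11 + 10 + 6 + 6 + 5 + 2 + 2 = 80 cm.
Lower bound: ⌈80/18⌉ = 5 shelves.
A packing using 5 shelves:
  shelf 1: 13 + 5 = 18
  shelf 2: 13 + 2 + 2 = 17
  shelf 3: 12 + 6 = 18
  shelf 4: 11 + 6 = 17
  shelf 5: 10 = 10
This matches the lower bound, so 5 is optimal.

5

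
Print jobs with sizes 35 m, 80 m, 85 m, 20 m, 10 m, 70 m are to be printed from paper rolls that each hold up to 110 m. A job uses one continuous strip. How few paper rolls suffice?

Total = 85 + 80 + 70 + 35 + 20 + 10 = 300 m.
Lower bound: ⌈300/110⌉ = 3 paper rolls.
A packing using 3 paper rolls:
  roll 1: 85 + 20 = 105
  roll 2: 80 + 10 = 90
  roll 3: 70 + 35 = 105
This matches the lower bound, so 3 is optimal.

3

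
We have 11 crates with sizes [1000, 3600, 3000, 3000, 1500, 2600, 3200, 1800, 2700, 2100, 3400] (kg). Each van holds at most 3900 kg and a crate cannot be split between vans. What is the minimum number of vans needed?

9

Total = 3600 + 3400 + 3200 + 3000 + 3000 + 2700 + 2600 + 2100 + 1800 + 1500 + 1000 = 27900 kg.
Lower bound: ⌈27900/3900⌉ = 8 vans.
A packing using 9 vans:
  van 1: 3600 = 3600
  van 2: 3400 = 3400
  van 3: 3200 = 3200
  van 4: 3000 = 3000
  van 5: 3000 = 3000
  van 6: 2700 + 1000 = 3700
  van 7: 2600 = 2600
  van 8: 2100 + 1800 = 3900
  van 9: 1500 = 1500
No arrangement into 8 vans stays within capacity, so 9 is optimal.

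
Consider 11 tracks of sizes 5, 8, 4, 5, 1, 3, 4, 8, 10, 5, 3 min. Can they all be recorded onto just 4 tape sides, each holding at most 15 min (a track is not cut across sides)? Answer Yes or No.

A valid assignment using 4 tape sides:
  side 1: 10 + 5 = 15
  side 2: 8 + 5 + 1 = 14
  side 3: 8 + 5 = 13
  side 4: 4 + 4 + 3 + 3 = 14
Every load is within 15 min, so 4 tape sides suffice.

Yes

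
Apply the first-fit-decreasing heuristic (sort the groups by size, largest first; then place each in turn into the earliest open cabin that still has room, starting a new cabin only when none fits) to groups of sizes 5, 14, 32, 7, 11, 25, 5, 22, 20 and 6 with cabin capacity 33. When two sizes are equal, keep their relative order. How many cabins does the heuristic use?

5

Sorted descending: 32, 25, 22, 20, 14, 11, 7, 6, 5, 5.
  32 → cabin 1 (new)  [load 32/33]
  25 → cabin 2 (new)  [load 25/33]
  22 → cabin 3 (new)  [load 22/33]
  20 → cabin 4 (new)  [load 20/33]
  14 → cabin 5 (new)  [load 14/33]
  11 → cabin 3  [load 33/33]
  7 → cabin 2  [load 32/33]
  6 → cabin 4  [load 26/33]
  5 → cabin 4  [load 31/33]
  5 → cabin 5  [load 19/33]
5 cabins opened.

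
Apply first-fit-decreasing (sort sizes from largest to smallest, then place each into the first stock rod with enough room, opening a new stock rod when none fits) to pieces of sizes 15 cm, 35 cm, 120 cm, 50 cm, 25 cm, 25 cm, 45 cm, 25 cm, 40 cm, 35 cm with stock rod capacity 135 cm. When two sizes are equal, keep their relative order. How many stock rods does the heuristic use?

4

Sorted descending: 120, 50, 45, 40, 35, 35, 25, 25, 25, 15.
  120 → stock rod 1 (new)  [load 120/135]
  50 → stock rod 2 (new)  [load 50/135]
  45 → stock rod 2  [load 95/135]
  40 → stock rod 2  [load 135/135]
  35 → stock rod 3 (new)  [load 35/135]
  35 → stock rod 3  [load 70/135]
  25 → stock rod 3  [load 95/135]
  25 → stock rod 3  [load 120/135]
  25 → stock rod 4 (new)  [load 25/135]
  15 → stock rod 1  [load 135/135]
4 stock rods opened.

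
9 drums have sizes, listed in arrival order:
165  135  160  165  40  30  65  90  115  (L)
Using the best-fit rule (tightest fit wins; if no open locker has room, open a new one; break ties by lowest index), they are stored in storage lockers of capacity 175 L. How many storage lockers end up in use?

7

  165 → locker 1 (new)  [load 165/175]
  135 → locker 2 (new)  [load 135/175]
  160 → locker 3 (new)  [load 160/175]
  165 → locker 4 (new)  [load 165/175]
  40 → locker 2  [load 175/175]
  30 → locker 5 (new)  [load 30/175]
  65 → locker 5  [load 95/175]
  90 → locker 6 (new)  [load 90/175]
  115 → locker 7 (new)  [load 115/175]
7 storage lockers opened.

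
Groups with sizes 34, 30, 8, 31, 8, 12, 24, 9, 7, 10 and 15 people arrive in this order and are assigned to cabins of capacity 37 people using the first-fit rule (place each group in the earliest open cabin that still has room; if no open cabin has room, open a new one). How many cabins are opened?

6

  34 → cabin 1 (new)  [load 34/37]
  30 → cabin 2 (new)  [load 30/37]
  8 → cabin 3 (new)  [load 8/37]
  31 → cabin 4 (new)  [load 31/37]
  8 → cabin 3  [load 16/37]
  12 → cabin 3  [load 28/37]
  24 → cabin 5 (new)  [load 24/37]
  9 → cabin 3  [load 37/37]
  7 → cabin 2  [load 37/37]
  10 → cabin 5  [load 34/37]
  15 → cabin 6 (new)  [load 15/37]
6 cabins opened.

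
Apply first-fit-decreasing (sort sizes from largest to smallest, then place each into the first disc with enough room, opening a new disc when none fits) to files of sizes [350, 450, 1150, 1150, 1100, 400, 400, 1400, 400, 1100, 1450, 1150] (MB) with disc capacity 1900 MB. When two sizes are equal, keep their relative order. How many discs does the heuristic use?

Sorted descending: 1450, 1400, 1150, 1150, 1150, 1100, 1100, 450, 400, 400, 400, 350.
  1450 → disc 1 (new)  [load 1450/1900]
  1400 → disc 2 (new)  [load 1400/1900]
  1150 → disc 3 (new)  [load 1150/1900]
  1150 → disc 4 (new)  [load 1150/1900]
  1150 → disc 5 (new)  [load 1150/1900]
  1100 → disc 6 (new)  [load 1100/1900]
  1100 → disc 7 (new)  [load 1100/1900]
  450 → disc 1  [load 1900/1900]
  400 → disc 2  [load 1800/1900]
  400 → disc 3  [load 1550/1900]
  400 → disc 4  [load 1550/1900]
  350 → disc 3  [load 1900/1900]
7 discs opened.

7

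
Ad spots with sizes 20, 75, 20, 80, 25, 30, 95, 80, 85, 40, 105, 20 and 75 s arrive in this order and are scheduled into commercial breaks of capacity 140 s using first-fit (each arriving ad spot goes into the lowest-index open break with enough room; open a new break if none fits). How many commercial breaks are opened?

7

  20 → break 1 (new)  [load 20/140]
  75 → break 1  [load 95/140]
  20 → break 1  [load 115/140]
  80 → break 2 (new)  [load 80/140]
  25 → break 1  [load 140/140]
  30 → break 2  [load 110/140]
  95 → break 3 (new)  [load 95/140]
  80 → break 4 (new)  [load 80/140]
  85 → break 5 (new)  [load 85/140]
  40 → break 3  [load 135/140]
  105 → break 6 (new)  [load 105/140]
  20 → break 2  [load 130/140]
  75 → break 7 (new)  [load 75/140]
7 commercial breaks opened.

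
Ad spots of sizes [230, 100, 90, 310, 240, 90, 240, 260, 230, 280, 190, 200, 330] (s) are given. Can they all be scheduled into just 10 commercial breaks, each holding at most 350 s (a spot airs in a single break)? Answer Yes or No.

A valid assignment using 10 commercial breaks:
  break 1: 330 = 330
  break 2: 310 = 310
  break 3: 280 = 280
  break 4: 260 + 90 = 350
  break 5: 240 + 100 = 340
  break 6: 240 + 90 = 330
  break 7: 230 = 230
  break 8: 230 = 230
  break 9: 200 = 200
  break 10: 190 = 190
Every load is within 350 s, so 10 commercial breaks suffice.

Yes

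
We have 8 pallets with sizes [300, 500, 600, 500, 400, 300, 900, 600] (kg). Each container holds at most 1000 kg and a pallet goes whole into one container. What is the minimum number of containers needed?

Total = 900 + 600 + 600 + 500 + 500 + 400 + 300 + 300 = 4100 kg.
Lower bound: ⌈4100/1000⌉ = 5 containers.
A packing using 5 containers:
  container 1: 900 = 900
  container 2: 600 + 400 = 1000
  container 3: 600 + 300 = 900
  container 4: 500 + 500 = 1000
  container 5: 300 = 300
This matches the lower bound, so 5 is optimal.

5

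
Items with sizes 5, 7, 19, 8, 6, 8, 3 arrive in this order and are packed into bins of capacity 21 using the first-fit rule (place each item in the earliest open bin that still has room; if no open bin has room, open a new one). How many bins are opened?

3

  5 → bin 1 (new)  [load 5/21]
  7 → bin 1  [load 12/21]
  19 → bin 2 (new)  [load 19/21]
  8 → bin 1  [load 20/21]
  6 → bin 3 (new)  [load 6/21]
  8 → bin 3  [load 14/21]
  3 → bin 3  [load 17/21]
3 bins opened.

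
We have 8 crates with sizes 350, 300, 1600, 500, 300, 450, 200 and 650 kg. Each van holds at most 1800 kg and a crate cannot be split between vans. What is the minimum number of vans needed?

Total = 1600 + 650 + 500 + 450 + 350 + 300 + 300 + 200 = 4350 kg.
Lower bound: ⌈4350/1800⌉ = 3 vans.
A packing using 3 vans:
  van 1: 1600 + 200 = 1800
  van 2: 650 + 500 + 450 = 1600
  van 3: 350 + 300 + 300 = 950
This matches the lower bound, so 3 is optimal.

3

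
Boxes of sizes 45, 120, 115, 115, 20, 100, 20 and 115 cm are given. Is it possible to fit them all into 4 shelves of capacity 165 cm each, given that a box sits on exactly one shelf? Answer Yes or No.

No

Total = 650 cm; ⌈650/165⌉ = 4.
5 boxes each exceed half the capacity and cannot share a shelf, forcing at least 5 shelves.
At least 5 shelves are required, but only 4 are allowed.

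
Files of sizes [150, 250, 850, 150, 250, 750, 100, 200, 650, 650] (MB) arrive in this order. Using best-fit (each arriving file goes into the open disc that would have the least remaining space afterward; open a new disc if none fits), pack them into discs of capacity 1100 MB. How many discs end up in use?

5

  150 → disc 1 (new)  [load 150/1100]
  250 → disc 1  [load 400/1100]
  850 → disc 2 (new)  [load 850/1100]
  150 → disc 2  [load 1000/1100]
  250 → disc 1  [load 650/1100]
  750 → disc 3 (new)  [load 750/1100]
  100 → disc 2  [load 1100/1100]
  200 → disc 3  [load 950/1100]
  650 → disc 4 (new)  [load 650/1100]
  650 → disc 5 (new)  [load 650/1100]
5 discs opened.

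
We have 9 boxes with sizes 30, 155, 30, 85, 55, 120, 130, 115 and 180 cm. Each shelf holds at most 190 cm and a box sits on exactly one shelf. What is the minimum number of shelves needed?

6

Total = 180 + 155 + 130 + 120 + 115 + 85 + 55 + 30 + 30 = 900 cm.
Lower bound: ⌈900/190⌉ = 5 shelves.
A packing using 6 shelves:
  shelf 1: 180 = 180
  shelf 2: 155 + 30 = 185
  shelf 3: 130 + 55 = 185
  shelf 4: 120 + 30 = 150
  shelf 5: 115 = 115
  shelf 6: 85 = 85
No arrangement into 5 shelves stays within capacity, so 6 is optimal.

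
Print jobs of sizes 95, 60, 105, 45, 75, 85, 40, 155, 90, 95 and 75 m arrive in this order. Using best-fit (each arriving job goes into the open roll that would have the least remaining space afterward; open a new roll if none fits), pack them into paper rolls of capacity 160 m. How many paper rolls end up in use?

7

  95 → roll 1 (new)  [load 95/160]
  60 → roll 1  [load 155/160]
  105 → roll 2 (new)  [load 105/160]
  45 → roll 2  [load 150/160]
  75 → roll 3 (new)  [load 75/160]
  85 → roll 3  [load 160/160]
  40 → roll 4 (new)  [load 40/160]
  155 → roll 5 (new)  [load 155/160]
  90 → roll 4  [load 130/160]
  95 → roll 6 (new)  [load 95/160]
  75 → roll 7 (new)  [load 75/160]
7 paper rolls opened.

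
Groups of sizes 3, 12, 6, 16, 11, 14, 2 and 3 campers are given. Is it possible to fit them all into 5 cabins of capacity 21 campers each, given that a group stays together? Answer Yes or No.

A valid assignment using 4 cabins:
  cabin 1: 16 + 3 + 2 = 21
  cabin 2: 14 + 6 = 20
  cabin 3: 12 + 3 = 15
  cabin 4: 11 = 11
That uses only 4 ≤ 5, so 5 cabins are enough.

Yes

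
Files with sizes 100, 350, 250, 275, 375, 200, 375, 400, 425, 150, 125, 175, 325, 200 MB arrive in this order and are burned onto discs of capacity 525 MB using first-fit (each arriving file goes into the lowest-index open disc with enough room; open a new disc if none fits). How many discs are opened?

8

  100 → disc 1 (new)  [load 100/525]
  350 → disc 1  [load 450/525]
  250 → disc 2 (new)  [load 250/525]
  275 → disc 2  [load 525/525]
  375 → disc 3 (new)  [load 375/525]
  200 → disc 4 (new)  [load 200/525]
  375 → disc 5 (new)  [load 375/525]
  400 → disc 6 (new)  [load 400/525]
  425 → disc 7 (new)  [load 425/525]
  150 → disc 3  [load 525/525]
  125 → disc 4  [load 325/525]
  175 → disc 4  [load 500/525]
  325 → disc 8 (new)  [load 325/525]
  200 → disc 8  [load 525/525]
8 discs opened.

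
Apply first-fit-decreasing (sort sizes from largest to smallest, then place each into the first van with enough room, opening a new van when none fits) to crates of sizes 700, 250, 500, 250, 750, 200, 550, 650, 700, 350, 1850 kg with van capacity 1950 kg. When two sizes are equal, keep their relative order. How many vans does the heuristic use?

Sorted descending: 1850, 750, 700, 700, 650, 550, 500, 350, 250, 250, 200.
  1850 → van 1 (new)  [load 1850/1950]
  750 → van 2 (new)  [load 750/1950]
  700 → van 2  [load 1450/1950]
  700 → van 3 (new)  [load 700/1950]
  650 → van 3  [load 1350/1950]
  550 → van 3  [load 1900/1950]
  500 → van 2  [load 1950/1950]
  350 → van 4 (new)  [load 350/1950]
  250 → van 4  [load 600/1950]
  250 → van 4  [load 850/1950]
  200 → van 4  [load 1050/1950]
4 vans opened.

4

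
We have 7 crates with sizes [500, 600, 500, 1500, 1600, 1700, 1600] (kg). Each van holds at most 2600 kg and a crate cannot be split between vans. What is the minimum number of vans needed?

4

Total = 1700 + 1600 + 1600 + 1500 + 600 + 500 + 500 = 8000 kg.
Lower bound: ⌈8000/2600⌉ = 4 vans.
A packing using 4 vans:
  van 1: 1700 + 600 = 2300
  van 2: 1600 + 500 + 500 = 2600
  van 3: 1600 = 1600
  van 4: 1500 = 1500
This matches the lower bound, so 4 is optimal.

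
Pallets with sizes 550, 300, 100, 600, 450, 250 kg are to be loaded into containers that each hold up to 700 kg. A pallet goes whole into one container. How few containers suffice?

4

Total = 600 + 550 + 450 + 300 + 250 + 100 = 2250 kg.
Lower bound: ⌈2250/700⌉ = 4 containers.
A packing using 4 containers:
  container 1: 600 + 100 = 700
  container 2: 550 = 550
  container 3: 450 + 250 = 700
  container 4: 300 = 300
This matches the lower bound, so 4 is optimal.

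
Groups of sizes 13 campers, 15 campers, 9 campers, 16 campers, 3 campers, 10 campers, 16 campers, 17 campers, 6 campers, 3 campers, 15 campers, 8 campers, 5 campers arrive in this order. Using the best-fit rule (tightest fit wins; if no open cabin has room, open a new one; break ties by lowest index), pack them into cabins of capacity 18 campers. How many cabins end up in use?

9

  13 → cabin 1 (new)  [load 13/18]
  15 → cabin 2 (new)  [load 15/18]
  9 → cabin 3 (new)  [load 9/18]
  16 → cabin 4 (new)  [load 16/18]
  3 → cabin 2  [load 18/18]
  10 → cabin 5 (new)  [load 10/18]
  16 → cabin 6 (new)  [load 16/18]
  17 → cabin 7 (new)  [load 17/18]
  6 → cabin 5  [load 16/18]
  3 → cabin 1  [load 16/18]
  15 → cabin 8 (new)  [load 15/18]
  8 → cabin 3  [load 17/18]
  5 → cabin 9 (new)  [load 5/18]
9 cabins opened.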